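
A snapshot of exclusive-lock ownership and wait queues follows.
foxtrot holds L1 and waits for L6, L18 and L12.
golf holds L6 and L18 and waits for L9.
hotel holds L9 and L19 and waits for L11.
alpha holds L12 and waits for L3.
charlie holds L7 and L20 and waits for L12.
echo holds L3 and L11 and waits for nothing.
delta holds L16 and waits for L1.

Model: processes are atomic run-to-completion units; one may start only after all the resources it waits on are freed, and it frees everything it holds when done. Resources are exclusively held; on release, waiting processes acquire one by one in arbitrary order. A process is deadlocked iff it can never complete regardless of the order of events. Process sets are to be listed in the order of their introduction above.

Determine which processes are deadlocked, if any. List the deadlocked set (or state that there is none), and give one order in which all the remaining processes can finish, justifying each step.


No process is deadlocked.
Key observation: the wait relation is loop-free; peeling off processes with no waits unwinds the whole state.
The rest can finish in the order echo, hotel, alpha, golf, foxtrot, delta, charlie.
Step-by-step check:
  echo waits on nothing -> runs at once and releases L3 and L11
  hotel waits on L11 — all released -> runs and releases L9 and L19
  alpha waits on L3 — all released -> runs and releases L12
  golf waits on L9 — all released -> runs and releases L6 and L18
  foxtrot waits on L6, L18 and L12 — all released -> runs and releases L1
  delta waits on L1 — all released -> runs and releases L16
  charlie waits on L12 — all released -> runs and releases L7 and L20


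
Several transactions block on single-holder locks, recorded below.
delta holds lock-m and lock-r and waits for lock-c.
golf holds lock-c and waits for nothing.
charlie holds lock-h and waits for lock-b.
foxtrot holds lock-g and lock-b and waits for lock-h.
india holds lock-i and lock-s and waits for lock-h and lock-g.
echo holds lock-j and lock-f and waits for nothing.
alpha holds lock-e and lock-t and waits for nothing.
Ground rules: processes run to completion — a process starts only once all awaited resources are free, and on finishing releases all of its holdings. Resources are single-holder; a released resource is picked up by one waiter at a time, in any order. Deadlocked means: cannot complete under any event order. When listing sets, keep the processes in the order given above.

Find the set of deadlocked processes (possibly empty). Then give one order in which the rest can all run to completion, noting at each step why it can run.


Deadlocked: charlie, foxtrot and india.
Key observation: nobody on the ring charlie -> foxtrot -> charlie can start until another member finishes, which never happens; india waits into the deadlock from upstream.
The rest can finish in the order alpha, golf, delta, echo.
Step-by-step check:
  alpha: no waits; runs immediately, freeing lock-e and lock-t
  golf: no waits; runs immediately, freeing lock-c
  run delta (all its waits — lock-c — are resolved); releases lock-m and lock-r
  echo: no waits; runs immediately, freeing lock-j and lock-f


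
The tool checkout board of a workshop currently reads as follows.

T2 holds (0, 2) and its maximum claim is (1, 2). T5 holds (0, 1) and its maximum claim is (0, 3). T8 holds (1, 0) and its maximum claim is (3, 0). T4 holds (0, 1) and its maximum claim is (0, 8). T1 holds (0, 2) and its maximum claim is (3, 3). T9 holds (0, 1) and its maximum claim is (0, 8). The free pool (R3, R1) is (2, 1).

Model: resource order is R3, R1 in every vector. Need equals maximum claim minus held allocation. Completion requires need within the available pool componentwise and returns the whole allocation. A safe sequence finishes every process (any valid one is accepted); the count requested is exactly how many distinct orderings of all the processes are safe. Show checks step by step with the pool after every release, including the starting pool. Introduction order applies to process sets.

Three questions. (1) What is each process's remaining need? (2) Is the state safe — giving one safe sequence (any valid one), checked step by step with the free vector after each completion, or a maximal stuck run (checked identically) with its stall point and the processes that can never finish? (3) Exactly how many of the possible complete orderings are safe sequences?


(1) Remaining need (order R3, R1):
  T2: (1, 0)
  T5: (0, 2)
  T8: (2, 0)
  T4: (0, 7)
  T1: (3, 1)
  T9: (0, 7)
(2) The state is UNSAFE.
Key observation: R1 is the bottleneck — with T2, T5, T8, T1 done the pool holds (3, 6), short of every remaining need.
The run T2, T5, T8, T1 cannot be extended any further. Verifying each step:
  pool = (2, 1)
  run T2 (needs (1, 0), free (2, 1)); after release of (0, 2) the pool is (2, 3)
  run T5 (needs (0, 2), free (2, 3)); after release of (0, 1) the pool is (2, 4)
  run T8 (needs (2, 0), free (2, 4)); after release of (1, 0) the pool is (3, 4)
  run T1 (needs (3, 1), free (3, 4)); after release of (0, 2) the pool is (3, 6)
  T4 cannot run: need (0, 7) vs free (3, 6) (insufficient R1)
  T9 cannot run: need (0, 7) vs free (3, 6) (insufficient R1)
Processes that can never finish: T4 and T9.
(3) The exact count: 0 of the possible complete orderings are safe sequences.


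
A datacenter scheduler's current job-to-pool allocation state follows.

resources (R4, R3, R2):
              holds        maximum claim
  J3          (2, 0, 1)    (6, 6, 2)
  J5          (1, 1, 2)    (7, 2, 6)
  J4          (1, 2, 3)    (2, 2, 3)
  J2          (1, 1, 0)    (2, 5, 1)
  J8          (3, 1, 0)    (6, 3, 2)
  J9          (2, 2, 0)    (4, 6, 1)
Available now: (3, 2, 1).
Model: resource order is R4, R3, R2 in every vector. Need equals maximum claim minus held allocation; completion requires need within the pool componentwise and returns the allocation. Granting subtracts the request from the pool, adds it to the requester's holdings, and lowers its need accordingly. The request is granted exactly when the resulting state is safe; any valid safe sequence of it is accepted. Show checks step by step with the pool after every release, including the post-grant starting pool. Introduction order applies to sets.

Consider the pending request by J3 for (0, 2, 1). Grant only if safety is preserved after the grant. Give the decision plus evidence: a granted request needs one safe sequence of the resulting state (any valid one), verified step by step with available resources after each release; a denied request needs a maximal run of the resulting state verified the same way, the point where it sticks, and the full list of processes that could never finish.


DENY: after the grant no complete ordering would exist.
Key observation: after J4, J8 the pool peaks at (7, 3, 3), and each blocked process is short somewhere: J3 on R3; J5 on R2; J2 on R3; J9 on R3.
On the post-grant state, J4, J8 is a maximal run — nothing extends it. Verifying each step:
  pool = (3, 0, 0)
  J4 needs (1, 0, 0) <= (3, 0, 0) -> finishes; pool += (1, 2, 3) = (4, 2, 3)
  J8 needs (3, 2, 2) <= (4, 2, 3) -> finishes; pool += (3, 1, 0) = (7, 3, 3)
  blocked: J3 wants (4, 4, 0), pool (7, 3, 3) — not enough R3
  blocked: J5 wants (6, 1, 4), pool (7, 3, 3) — not enough R2
  blocked: J2 wants (1, 4, 1), pool (7, 3, 3) — not enough R3
  blocked: J9 wants (2, 4, 1), pool (7, 3, 3) — not enough R3
Processes that could never finish after the grant: J3, J5, J2 and J9.


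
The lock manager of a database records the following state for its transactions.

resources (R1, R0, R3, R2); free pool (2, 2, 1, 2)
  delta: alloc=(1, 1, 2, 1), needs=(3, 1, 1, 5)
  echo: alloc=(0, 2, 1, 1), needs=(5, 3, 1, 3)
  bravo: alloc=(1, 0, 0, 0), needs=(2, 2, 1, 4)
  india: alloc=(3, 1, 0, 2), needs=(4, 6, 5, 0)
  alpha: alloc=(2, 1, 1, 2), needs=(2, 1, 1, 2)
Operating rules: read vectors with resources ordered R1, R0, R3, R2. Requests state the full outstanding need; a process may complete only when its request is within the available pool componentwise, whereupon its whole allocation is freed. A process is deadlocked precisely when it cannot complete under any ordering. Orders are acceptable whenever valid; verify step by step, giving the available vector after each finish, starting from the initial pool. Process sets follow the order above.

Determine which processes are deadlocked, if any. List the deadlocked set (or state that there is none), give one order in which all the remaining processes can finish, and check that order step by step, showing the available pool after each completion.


The deadlocked set is empty.
Key observation: the pool covers alpha at once, and every later process fits after earlier releases.
One completion order for the rest: alpha, bravo, echo, delta, india. Verifying each step:
  pool = (2, 2, 1, 2)
  alpha needs (2, 1, 1, 2) <= (2, 2, 1, 2) -> finishes; pool += (2, 1, 1, 2) = (4, 3, 2, 4)
  bravo needs (2, 2, 1, 4) <= (4, 3, 2, 4) -> finishes; pool += (1, 0, 0, 0) = (5, 3, 2, 4)
  echo needs (5, 3, 1, 3) <= (5, 3, 2, 4) -> finishes; pool += (0, 2, 1, 1) = (5, 5, 3, 5)
  delta needs (3, 1, 1, 5) <= (5, 5, 3, 5) -> finishes; pool += (1, 1, 2, 1) = (6, 6, 5, 6)
  india needs (4, 6, 5, 0) <= (6, 6, 5, 6) -> finishes; pool += (3, 1, 0, 2) = (9, 7, 5, 8)


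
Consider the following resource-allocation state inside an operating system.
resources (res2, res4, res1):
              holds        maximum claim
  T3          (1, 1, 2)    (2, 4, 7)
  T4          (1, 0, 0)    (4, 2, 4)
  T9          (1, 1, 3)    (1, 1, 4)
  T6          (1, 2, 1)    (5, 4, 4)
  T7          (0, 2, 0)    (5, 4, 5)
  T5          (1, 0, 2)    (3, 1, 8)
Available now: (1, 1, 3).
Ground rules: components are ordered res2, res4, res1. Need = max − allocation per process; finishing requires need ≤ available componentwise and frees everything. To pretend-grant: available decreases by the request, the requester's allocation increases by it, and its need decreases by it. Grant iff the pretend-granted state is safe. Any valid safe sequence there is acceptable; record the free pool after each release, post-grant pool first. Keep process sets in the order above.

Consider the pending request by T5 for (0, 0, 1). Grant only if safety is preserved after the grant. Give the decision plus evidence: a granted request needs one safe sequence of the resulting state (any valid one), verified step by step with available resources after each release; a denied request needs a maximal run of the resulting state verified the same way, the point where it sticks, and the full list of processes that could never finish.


GRANT: granting preserves safety; a valid post-grant sequence is T9, T5, T4, T6, T7, T3.
Key observation: after the grant the pool drops to (1, 1, 2), which still lets T9 finish first and unwind the rest.
Check on the post-grant state, step by step:
  pool = (1, 1, 2)
  T9: need (0, 0, 1) fits (1, 1, 2); releases (1, 1, 3), pool now (2, 2, 5)
  T5: need (2, 1, 5) fits (2, 2, 5); releases (1, 0, 3), pool now (3, 2, 8)
  T4: need (3, 2, 4) fits (3, 2, 8); releases (1, 0, 0), pool now (4, 2, 8)
  T6: need (4, 2, 3) fits (4, 2, 8); releases (1, 2, 1), pool now (5, 4, 9)
  T7: need (5, 2, 5) fits (5, 4, 9); releases (0, 2, 0), pool now (5, 6, 9)
  T3: need (1, 3, 5) fits (5, 6, 9); releases (1, 1, 2), pool now (6, 7, 11)


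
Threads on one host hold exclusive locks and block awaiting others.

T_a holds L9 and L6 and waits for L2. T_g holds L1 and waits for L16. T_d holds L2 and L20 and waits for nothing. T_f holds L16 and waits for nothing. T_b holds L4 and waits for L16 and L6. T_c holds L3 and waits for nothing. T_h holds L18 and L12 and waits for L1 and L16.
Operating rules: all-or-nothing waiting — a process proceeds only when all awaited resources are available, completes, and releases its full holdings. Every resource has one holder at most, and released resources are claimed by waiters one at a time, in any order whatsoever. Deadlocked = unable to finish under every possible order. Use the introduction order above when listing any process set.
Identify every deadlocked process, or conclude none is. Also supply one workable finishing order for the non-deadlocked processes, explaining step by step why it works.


The deadlocked set is empty.
Key observation: the wait graph is acyclic; completion cascades from the unblocked processes through everyone else.
One completion order for the rest: T_d, T_a, T_c, T_f, T_b, T_g, T_h.
Verifying each step:
  run T_d (it waits on nothing); releases L2 and L20
  T_a: everything it awaited (L2) is free; runs, freeing L9 and L6
  run T_c (it waits on nothing); releases L3
  run T_f (it waits on nothing); releases L16
  T_b: everything it awaited (L16 and L6) is free; runs, freeing L4
  T_g: everything it awaited (L16) is free; runs, freeing L1
  T_h: everything it awaited (L1 and L16) is free; runs, freeing L18 and L12


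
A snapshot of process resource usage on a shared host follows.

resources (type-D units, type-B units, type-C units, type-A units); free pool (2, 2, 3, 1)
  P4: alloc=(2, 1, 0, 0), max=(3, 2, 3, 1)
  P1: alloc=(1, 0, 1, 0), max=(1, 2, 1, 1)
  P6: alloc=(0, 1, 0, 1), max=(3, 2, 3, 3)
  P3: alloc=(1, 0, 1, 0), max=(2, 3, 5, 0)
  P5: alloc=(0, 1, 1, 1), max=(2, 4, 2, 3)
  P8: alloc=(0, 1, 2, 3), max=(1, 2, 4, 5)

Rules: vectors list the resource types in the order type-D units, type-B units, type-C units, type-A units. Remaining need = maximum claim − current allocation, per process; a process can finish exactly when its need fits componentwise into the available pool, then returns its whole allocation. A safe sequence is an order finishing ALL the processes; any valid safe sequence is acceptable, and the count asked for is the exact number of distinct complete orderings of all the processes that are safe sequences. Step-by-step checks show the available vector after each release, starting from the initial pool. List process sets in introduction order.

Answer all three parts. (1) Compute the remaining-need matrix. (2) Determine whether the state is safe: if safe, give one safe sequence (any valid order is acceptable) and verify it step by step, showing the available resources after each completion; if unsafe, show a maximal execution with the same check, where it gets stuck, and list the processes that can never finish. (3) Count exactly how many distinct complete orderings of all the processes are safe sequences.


(1) Remaining need (order type-D units, type-B units, type-C units, type-A units):
  P4: (1, 1, 3, 1)
  P1: (0, 2, 0, 1)
  P6: (3, 1, 3, 2)
  P3: (1, 3, 4, 0)
  P5: (2, 3, 1, 2)
  P8: (1, 1, 2, 2)
(2) UNSAFE — no complete ordering exists.
Key observation: the wall is type-A units: completing P1, P4, P3 brings the pool only to (6, 3, 5, 1), and all the rest need more.
Going as far as possible: P1, P4, P3; after that, nothing fits. Verifying each step:
  pool = (2, 2, 3, 1)
  P1: need (0, 2, 0, 1) fits (2, 2, 3, 1); releases (1, 0, 1, 0), pool now (3, 2, 4, 1)
  P4: need (1, 1, 3, 1) fits (3, 2, 4, 1); releases (2, 1, 0, 0), pool now (5, 3, 4, 1)
  P3: need (1, 3, 4, 0) fits (5, 3, 4, 1); releases (1, 0, 1, 0), pool now (6, 3, 5, 1)
  P6 still needs (3, 1, 3, 2) but only (6, 3, 5, 1) is free — short on type-A units
  P5 still needs (2, 3, 1, 2) but only (6, 3, 5, 1) is free — short on type-A units
  P8 still needs (1, 1, 2, 2) but only (6, 3, 5, 1) is free — short on type-A units
Never able to finish: P6, P5 and P8.
(3) Exactly 0 of the possible complete orderings are safe sequences.


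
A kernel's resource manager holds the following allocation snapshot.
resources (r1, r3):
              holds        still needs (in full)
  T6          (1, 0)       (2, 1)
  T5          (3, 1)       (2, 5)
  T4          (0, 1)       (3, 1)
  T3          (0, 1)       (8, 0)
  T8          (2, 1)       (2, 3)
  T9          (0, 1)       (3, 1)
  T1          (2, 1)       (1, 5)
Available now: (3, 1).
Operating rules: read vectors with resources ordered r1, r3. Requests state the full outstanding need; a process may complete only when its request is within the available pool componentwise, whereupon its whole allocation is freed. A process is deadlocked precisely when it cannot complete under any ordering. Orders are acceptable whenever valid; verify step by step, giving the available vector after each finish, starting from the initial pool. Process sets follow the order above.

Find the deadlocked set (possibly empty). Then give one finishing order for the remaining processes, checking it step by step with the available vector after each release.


Deadlocked: T5, T3 and T1.
Key observation: after T4, T9, T8, T6 the pool peaks at (6, 4), and each blocked process is short somewhere: T5 on r3; T3 on r1; T1 on r3.
One completion order for the rest: T4, T9, T8, T6. Step-by-step check:
  pool = (3, 1)
  run T4 (needs (3, 1), free (3, 1)); after release of (0, 1) the pool is (3, 2)
  run T9 (needs (3, 1), free (3, 2)); after release of (0, 1) the pool is (3, 3)
  run T8 (needs (2, 3), free (3, 3)); after release of (2, 1) the pool is (5, 4)
  run T6 (needs (2, 1), free (5, 4)); after release of (1, 0) the pool is (6, 4)
The stuck group stays short no matter what:
  T5 still needs (2, 5) but only (6, 4) is free — short on r3
  T3 still needs (8, 0) but only (6, 4) is free — short on r1
  T1 still needs (1, 5) but only (6, 4) is free — short on r3


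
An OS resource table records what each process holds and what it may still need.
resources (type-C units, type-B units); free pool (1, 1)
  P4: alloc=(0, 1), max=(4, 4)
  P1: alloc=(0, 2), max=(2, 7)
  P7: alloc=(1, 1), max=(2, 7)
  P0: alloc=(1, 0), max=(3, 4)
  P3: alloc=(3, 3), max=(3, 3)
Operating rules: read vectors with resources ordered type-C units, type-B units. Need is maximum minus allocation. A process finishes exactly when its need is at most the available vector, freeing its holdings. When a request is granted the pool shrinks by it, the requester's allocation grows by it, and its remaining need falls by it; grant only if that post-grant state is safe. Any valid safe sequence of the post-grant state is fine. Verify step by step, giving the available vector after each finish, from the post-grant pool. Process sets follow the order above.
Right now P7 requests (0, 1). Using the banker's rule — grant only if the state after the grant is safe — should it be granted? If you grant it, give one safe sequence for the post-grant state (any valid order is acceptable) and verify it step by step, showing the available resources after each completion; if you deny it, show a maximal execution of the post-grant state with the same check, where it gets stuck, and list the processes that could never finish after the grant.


DENY. Granting would leave the state unsafe.
Key observation: after P3, P4, P0 complete, (5, 4) is the best the pool ever gets, yet each leftover process wants more type-B units.
Pretend the grant happened; the run P3, P4, P0 goes as far as possible. Check, step by step:
  pool = (1, 0)
  run P3 (needs (0, 0), free (1, 0)); after release of (3, 3) the pool is (4, 3)
  run P4 (needs (4, 3), free (4, 3)); after release of (0, 1) the pool is (4, 4)
  run P0 (needs (2, 4), free (4, 4)); after release of (1, 0) the pool is (5, 4)
  P1 still needs (2, 5) but only (5, 4) is free — short on type-B units
  P7 still needs (1, 5) but only (5, 4) is free — short on type-B units
Processes that could never finish after the grant: P1 and P7.


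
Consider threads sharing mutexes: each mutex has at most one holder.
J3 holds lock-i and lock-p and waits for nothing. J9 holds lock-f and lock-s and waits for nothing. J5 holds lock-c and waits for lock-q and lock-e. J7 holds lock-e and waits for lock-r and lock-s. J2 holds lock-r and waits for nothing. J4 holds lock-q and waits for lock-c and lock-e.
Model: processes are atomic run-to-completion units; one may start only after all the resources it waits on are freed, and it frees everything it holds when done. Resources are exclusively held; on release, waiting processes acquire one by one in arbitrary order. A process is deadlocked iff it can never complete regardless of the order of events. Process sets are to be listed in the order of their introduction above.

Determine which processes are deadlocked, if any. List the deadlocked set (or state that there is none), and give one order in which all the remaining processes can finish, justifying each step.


The deadlocked set is J5 and J4.
Key observation: along J5 -> J4 -> J5, each member waits on what the next one holds — a deadlock; no other process is dragged down with it.
One completion order for the rest: J3, J2, J9, J7.
Step-by-step check:
  run J3 (it waits on nothing); releases lock-i and lock-p
  run J2 (it waits on nothing); releases lock-r
  run J9 (it waits on nothing); releases lock-f and lock-s
  J7: everything it awaited (lock-r and lock-s) is free; runs, freeing lock-e


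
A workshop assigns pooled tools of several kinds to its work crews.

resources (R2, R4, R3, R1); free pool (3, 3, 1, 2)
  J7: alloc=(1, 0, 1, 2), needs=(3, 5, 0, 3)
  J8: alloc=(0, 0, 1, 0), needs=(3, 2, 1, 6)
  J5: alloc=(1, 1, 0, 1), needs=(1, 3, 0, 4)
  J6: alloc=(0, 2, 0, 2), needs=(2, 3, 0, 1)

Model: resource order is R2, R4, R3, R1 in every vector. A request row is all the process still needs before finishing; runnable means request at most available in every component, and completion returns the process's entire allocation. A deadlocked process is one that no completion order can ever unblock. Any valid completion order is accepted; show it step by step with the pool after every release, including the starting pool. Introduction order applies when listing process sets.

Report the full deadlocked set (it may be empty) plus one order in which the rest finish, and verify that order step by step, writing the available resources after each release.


Nothing here is deadlocked.
Key observation: starting with J6, each completion frees enough for the next — no one is permanently blocked.
One completion order for the rest: J6, J7, J5, J8. Step-by-step check:
  pool = (3, 3, 1, 2)
  run J6 (needs (2, 3, 0, 1), free (3, 3, 1, 2)); after release of (0, 2, 0, 2) the pool is (3, 5, 1, 4)
  run J7 (needs (3, 5, 0, 3), free (3, 5, 1, 4)); after release of (1, 0, 1, 2) the pool is (4, 5, 2, 6)
  run J5 (needs (1, 3, 0, 4), free (4, 5, 2, 6)); after release of (1, 1, 0, 1) the pool is (5, 6, 2, 7)
  run J8 (needs (3, 2, 1, 6), free (5, 6, 2, 7)); after release of (0, 0, 1, 0) the pool is (5, 6, 3, 7)


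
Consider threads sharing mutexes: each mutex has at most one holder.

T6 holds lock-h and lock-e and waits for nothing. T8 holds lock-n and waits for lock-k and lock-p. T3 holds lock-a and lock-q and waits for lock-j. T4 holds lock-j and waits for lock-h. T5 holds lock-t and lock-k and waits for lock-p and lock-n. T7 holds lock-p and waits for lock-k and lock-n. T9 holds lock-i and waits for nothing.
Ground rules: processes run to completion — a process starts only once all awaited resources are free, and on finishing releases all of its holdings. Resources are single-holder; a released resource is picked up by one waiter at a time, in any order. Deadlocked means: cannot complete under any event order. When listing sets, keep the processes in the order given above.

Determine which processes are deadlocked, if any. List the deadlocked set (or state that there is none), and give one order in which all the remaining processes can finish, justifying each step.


The deadlocked set is T8, T5 and T7.
Key observation: along T8 -> T5 -> T8, each member waits on what the next one holds — a deadlock; T7 is caught in further circular waits.
The rest can finish in the order T6, T4, T3, T9.
Check, step by step:
  T6: no waits; runs immediately, freeing lock-h and lock-e
  T4 waits on lock-h — all released -> runs and releases lock-j
  T3 waits on lock-j — all released -> runs and releases lock-a and lock-q
  T9: no waits; runs immediately, freeing lock-i


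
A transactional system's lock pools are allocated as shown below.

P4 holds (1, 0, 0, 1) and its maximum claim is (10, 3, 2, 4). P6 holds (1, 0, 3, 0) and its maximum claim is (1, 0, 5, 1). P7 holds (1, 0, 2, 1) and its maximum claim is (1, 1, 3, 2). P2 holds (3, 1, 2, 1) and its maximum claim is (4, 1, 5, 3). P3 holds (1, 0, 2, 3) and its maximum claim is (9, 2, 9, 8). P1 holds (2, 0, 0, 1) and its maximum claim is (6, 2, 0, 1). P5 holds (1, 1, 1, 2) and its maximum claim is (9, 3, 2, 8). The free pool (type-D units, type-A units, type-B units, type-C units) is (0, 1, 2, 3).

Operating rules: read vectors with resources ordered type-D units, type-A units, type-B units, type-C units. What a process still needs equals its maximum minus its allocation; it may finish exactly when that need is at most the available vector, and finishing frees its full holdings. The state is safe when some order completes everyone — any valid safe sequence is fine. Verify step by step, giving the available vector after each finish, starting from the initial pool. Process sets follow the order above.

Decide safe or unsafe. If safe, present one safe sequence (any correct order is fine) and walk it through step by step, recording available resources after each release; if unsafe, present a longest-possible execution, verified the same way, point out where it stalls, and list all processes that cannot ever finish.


UNSAFE.
Key observation: once P7, P6, P2, P1 finish, the pool peaks at (7, 2, 9, 6) — and every remaining process still needs more type-D units than that.
Going as far as possible: P7, P6, P2, P1; after that, nothing fits. Verifying each step:
  pool = (0, 1, 2, 3)
  run P7 (needs (0, 1, 1, 1), free (0, 1, 2, 3)); after release of (1, 0, 2, 1) the pool is (1, 1, 4, 4)
  run P6 (needs (0, 0, 2, 1), free (1, 1, 4, 4)); after release of (1, 0, 3, 0) the pool is (2, 1, 7, 4)
  run P2 (needs (1, 0, 3, 2), free (2, 1, 7, 4)); after release of (3, 1, 2, 1) the pool is (5, 2, 9, 5)
  run P1 (needs (4, 2, 0, 0), free (5, 2, 9, 5)); after release of (2, 0, 0, 1) the pool is (7, 2, 9, 6)
  P4 cannot run: need (9, 3, 2, 3) vs free (7, 2, 9, 6) (insufficient type-D units and type-A units)
  P3 cannot run: need (8, 2, 7, 5) vs free (7, 2, 9, 6) (insufficient type-D units)
  P5 cannot run: need (8, 2, 1, 6) vs free (7, 2, 9, 6) (insufficient type-D units)
Processes that can never finish: P4, P3 and P5.


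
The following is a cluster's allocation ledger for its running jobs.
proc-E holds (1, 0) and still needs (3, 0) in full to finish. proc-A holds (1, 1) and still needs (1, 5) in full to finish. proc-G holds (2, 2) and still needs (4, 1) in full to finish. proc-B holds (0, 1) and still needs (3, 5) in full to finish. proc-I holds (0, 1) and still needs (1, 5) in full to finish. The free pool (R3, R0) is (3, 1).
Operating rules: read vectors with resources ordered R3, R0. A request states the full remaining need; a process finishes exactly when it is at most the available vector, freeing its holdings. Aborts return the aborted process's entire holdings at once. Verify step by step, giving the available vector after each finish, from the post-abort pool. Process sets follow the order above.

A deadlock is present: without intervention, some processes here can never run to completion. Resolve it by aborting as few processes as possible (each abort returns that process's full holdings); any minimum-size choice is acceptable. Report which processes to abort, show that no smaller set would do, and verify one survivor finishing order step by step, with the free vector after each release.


The answer: abort proc-A and proc-I.
Key observation: proc-B was stuck for good until proc-A and proc-I gave back (1, 2); in the order shown it finishes at step 3.
Why nothing smaller works — every single abort fails: proc-E alone leaves proc-A blocked (short on R0); proc-A alone leaves proc-B blocked (short on R0); proc-G alone leaves proc-A blocked (short on R0); proc-B alone leaves proc-A blocked (short on R0); proc-I alone leaves proc-A blocked (short on R0).
One survivor order: proc-E, proc-G, proc-B. Verifying each step (post-abort pool first):
  pool = (4, 3)
  proc-E: need (3, 0) fits (4, 3); releases (1, 0), pool now (5, 3)
  proc-G: need (4, 1) fits (5, 3); releases (2, 2), pool now (7, 5)
  proc-B: need (3, 5) fits (7, 5); releases (0, 1), pool now (7, 6)


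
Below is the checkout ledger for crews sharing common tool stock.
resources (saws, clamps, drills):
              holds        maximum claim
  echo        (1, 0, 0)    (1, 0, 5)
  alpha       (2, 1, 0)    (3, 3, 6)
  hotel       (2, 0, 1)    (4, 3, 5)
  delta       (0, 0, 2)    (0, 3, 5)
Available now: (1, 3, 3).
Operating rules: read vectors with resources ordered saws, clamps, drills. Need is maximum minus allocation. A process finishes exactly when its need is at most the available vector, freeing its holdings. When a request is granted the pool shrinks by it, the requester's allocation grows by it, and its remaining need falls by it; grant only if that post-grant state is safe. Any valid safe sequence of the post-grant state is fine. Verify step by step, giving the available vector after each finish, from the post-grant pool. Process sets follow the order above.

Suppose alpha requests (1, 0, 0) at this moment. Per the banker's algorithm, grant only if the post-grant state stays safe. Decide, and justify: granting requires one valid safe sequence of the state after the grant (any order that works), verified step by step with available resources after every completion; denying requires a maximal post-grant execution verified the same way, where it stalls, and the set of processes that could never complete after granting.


DENY: after the grant no complete ordering would exist.
Key observation: after delta, echo the pool peaks at (1, 3, 5), and each blocked process is short somewhere: alpha on drills; hotel on saws.
On the post-grant state, delta, echo is a maximal run — nothing extends it. Check, step by step:
  pool = (0, 3, 3)
  delta: need (0, 3, 3) fits (0, 3, 3); releases (0, 0, 2), pool now (0, 3, 5)
  echo: need (0, 0, 5) fits (0, 3, 5); releases (1, 0, 0), pool now (1, 3, 5)
  blocked: alpha wants (0, 2, 6), pool (1, 3, 5) — not enough drills
  blocked: hotel wants (2, 3, 4), pool (1, 3, 5) — not enough saws
Post-grant, the permanently blocked set is alpha and hotel.


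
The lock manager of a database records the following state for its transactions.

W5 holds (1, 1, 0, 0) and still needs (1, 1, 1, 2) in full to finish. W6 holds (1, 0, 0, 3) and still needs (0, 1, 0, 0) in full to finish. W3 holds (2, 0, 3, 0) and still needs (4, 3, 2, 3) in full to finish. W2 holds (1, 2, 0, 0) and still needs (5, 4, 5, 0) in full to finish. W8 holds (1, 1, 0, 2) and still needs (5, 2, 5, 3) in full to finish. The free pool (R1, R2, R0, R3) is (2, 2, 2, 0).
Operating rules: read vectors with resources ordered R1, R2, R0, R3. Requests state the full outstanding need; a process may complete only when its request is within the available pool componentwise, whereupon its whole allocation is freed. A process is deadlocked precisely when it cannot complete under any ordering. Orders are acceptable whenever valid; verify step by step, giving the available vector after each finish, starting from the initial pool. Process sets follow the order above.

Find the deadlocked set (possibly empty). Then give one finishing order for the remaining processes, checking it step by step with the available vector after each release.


Nothing here is deadlocked.
Key observation: W6 leads a chain of completions in which each release enables another process.
A valid finishing order for the others: W6, W5, W3, W8, W2. Walking it through:
  pool = (2, 2, 2, 0)
  run W6 (needs (0, 1, 0, 0), free (2, 2, 2, 0)); after release of (1, 0, 0, 3) the pool is (3, 2, 2, 3)
  run W5 (needs (1, 1, 1, 2), free (3, 2, 2, 3)); after release of (1, 1, 0, 0) the pool is (4, 3, 2, 3)
  run W3 (needs (4, 3, 2, 3), free (4, 3, 2, 3)); after release of (2, 0, 3, 0) the pool is (6, 3, 5, 3)
  run W8 (needs (5, 2, 5, 3), free (6, 3, 5, 3)); after release of (1, 1, 0, 2) the pool is (7, 4, 5, 5)
  run W2 (needs (5, 4, 5, 0), free (7, 4, 5, 5)); after release of (1, 2, 0, 0) the pool is (8, 6, 5, 5)


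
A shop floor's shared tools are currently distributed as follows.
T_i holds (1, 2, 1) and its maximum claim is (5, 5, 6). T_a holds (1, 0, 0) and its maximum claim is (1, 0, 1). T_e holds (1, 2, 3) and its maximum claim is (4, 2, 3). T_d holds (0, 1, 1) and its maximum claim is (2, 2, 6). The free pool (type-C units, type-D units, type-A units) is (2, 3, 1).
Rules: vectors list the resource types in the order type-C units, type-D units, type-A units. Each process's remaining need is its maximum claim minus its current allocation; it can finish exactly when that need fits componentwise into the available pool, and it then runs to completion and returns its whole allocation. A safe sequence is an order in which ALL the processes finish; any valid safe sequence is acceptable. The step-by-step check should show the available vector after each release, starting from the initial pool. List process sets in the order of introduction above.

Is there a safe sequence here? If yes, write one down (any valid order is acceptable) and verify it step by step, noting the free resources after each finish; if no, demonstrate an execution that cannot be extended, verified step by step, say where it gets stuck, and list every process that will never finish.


UNSAFE — no complete ordering exists.
Key observation: even finishing T_a, T_e leaves just (4, 5, 4) free — too little type-A units for any of the remaining processes.
A maximal execution: T_a, T_e — then nothing else fits. Check, step by step:
  pool = (2, 3, 1)
  T_a: need (0, 0, 1) fits (2, 3, 1); releases (1, 0, 0), pool now (3, 3, 1)
  T_e: need (3, 0, 0) fits (3, 3, 1); releases (1, 2, 3), pool now (4, 5, 4)
  blocked: T_i wants (4, 3, 5), pool (4, 5, 4) — not enough type-A units
  blocked: T_d wants (2, 1, 5), pool (4, 5, 4) — not enough type-A units
Never able to finish: T_i and T_d.


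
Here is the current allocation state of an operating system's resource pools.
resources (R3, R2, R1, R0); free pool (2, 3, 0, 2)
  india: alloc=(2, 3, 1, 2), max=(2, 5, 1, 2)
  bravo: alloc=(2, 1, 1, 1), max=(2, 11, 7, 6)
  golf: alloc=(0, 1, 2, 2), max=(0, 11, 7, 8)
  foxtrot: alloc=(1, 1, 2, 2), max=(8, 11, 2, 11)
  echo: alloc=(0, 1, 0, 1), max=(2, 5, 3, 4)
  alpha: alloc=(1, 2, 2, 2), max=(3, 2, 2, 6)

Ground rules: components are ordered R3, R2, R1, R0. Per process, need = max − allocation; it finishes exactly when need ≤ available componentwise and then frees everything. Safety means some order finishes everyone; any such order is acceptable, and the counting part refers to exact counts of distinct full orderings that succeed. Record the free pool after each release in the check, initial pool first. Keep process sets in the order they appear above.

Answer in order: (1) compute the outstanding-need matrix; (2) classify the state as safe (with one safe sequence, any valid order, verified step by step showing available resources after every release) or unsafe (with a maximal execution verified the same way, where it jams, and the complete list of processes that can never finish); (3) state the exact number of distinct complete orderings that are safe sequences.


(1) Need matrix, components ordered R3, R2, R1, R0:
  india: (0, 2, 0, 0)
  bravo: (0, 10, 6, 5)
  golf: (0, 10, 5, 6)
  foxtrot: (7, 10, 0, 9)
  echo: (2, 4, 3, 3)
  alpha: (2, 0, 0, 4)
(2) UNSAFE.
Key observation: after india, alpha, echo complete, (5, 9, 3, 7) is the best the pool ever gets, yet each leftover process wants more R2.
Going as far as possible: india, alpha, echo; after that, nothing fits. Step-by-step check:
  pool = (2, 3, 0, 2)
  run india (needs (0, 2, 0, 0), free (2, 3, 0, 2)); after release of (2, 3, 1, 2) the pool is (4, 6, 1, 4)
  run alpha (needs (2, 0, 0, 4), free (4, 6, 1, 4)); after release of (1, 2, 2, 2) the pool is (5, 8, 3, 6)
  run echo (needs (2, 4, 3, 3), free (5, 8, 3, 6)); after release of (0, 1, 0, 1) the pool is (5, 9, 3, 7)
  blocked: bravo wants (0, 10, 6, 5), pool (5, 9, 3, 7) — not enough R2 and R1
  blocked: golf wants (0, 10, 5, 6), pool (5, 9, 3, 7) — not enough R2 and R1
  blocked: foxtrot wants (7, 10, 0, 9), pool (5, 9, 3, 7) — not enough R3, R2 and R0
Never able to finish: bravo, golf and foxtrot.
(3) Exactly 0 of the possible complete orderings are safe sequences.


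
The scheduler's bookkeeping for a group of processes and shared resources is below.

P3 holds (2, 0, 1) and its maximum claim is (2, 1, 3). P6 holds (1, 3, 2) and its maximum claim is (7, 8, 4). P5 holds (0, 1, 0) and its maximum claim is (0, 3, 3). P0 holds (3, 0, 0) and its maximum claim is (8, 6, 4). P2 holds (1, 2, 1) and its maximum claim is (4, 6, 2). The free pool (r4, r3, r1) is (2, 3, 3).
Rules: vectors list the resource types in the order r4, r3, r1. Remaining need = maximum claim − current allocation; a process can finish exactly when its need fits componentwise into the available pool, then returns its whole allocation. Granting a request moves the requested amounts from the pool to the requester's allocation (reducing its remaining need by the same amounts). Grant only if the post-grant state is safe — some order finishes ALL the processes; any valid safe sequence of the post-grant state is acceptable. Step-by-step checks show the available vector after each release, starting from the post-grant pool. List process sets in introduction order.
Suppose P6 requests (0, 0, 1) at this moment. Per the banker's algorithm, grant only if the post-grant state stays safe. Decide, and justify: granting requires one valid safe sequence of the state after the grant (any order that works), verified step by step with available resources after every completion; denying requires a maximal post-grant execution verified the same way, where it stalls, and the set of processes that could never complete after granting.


GRANT: granting preserves safety; a valid post-grant sequence is P3, P5, P2, P0, P6.
Key observation: post-grant, (2, 3, 2) remains, and an order beginning with P3 completes everyone.
Check on the post-grant state, step by step:
  pool = (2, 3, 2)
  P3: need (0, 1, 2) fits (2, 3, 2); releases (2, 0, 1), pool now (4, 3, 3)
  P5: need (0, 2, 3) fits (4, 3, 3); releases (0, 1, 0), pool now (4, 4, 3)
  P2: need (3, 4, 1) fits (4, 4, 3); releases (1, 2, 1), pool now (5, 6, 4)
  P0: need (5, 6, 4) fits (5, 6, 4); releases (3, 0, 0), pool now (8, 6, 4)
  P6: need (6, 5, 1) fits (8, 6, 4); releases (1, 3, 3), pool now (9, 9, 7)


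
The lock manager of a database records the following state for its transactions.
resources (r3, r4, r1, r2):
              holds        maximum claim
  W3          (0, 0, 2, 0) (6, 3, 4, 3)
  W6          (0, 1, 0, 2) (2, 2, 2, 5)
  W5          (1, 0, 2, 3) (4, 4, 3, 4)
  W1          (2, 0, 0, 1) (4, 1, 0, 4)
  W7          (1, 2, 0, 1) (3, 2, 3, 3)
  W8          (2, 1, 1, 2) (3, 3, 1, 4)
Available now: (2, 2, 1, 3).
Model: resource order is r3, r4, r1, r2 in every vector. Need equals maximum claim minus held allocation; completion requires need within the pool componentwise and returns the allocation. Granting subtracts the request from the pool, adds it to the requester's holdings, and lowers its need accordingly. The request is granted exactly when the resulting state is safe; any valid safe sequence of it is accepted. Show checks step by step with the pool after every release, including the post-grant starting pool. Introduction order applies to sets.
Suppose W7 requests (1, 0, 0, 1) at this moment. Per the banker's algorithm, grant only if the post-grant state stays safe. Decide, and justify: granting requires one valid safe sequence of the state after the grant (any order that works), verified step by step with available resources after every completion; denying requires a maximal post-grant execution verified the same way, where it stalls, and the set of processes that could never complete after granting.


GRANT: granting preserves safety; a valid post-grant sequence is W8, W6, W5, W1, W7, W3.
Key observation: with (1, 2, 1, 2) left after the transfer, W8 can run at once — the state stays safe.
Check on the post-grant state, step by step:
  pool = (1, 2, 1, 2)
  W8: need (1, 2, 0, 2) fits (1, 2, 1, 2); releases (2, 1, 1, 2), pool now (3, 3, 2, 4)
  W6: need (2, 1, 2, 3) fits (3, 3, 2, 4); releases (0, 1, 0, 2), pool now (3, 4, 2, 6)
  W5: need (3, 4, 1, 1) fits (3, 4, 2, 6); releases (1, 0, 2, 3), pool now (4, 4, 4, 9)
  W1: need (2, 1, 0, 3) fits (4, 4, 4, 9); releases (2, 0, 0, 1), pool now (6, 4, 4, 10)
  W7: need (1, 0, 3, 1) fits (6, 4, 4, 10); releases (2, 2, 0, 2), pool now (8, 6, 4, 12)
  W3: need (6, 3, 2, 3) fits (8, 6, 4, 12); releases (0, 0, 2, 0), pool now (8, 6, 6, 12)
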